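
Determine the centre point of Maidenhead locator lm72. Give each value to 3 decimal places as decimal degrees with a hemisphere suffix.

32.500° N, 55.000° E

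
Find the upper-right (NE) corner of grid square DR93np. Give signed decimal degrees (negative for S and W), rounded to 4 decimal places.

83.6667, -100.8333

Field D=3, R=17: +3·20° lon, +17·10° lat → SW at lon -120°, lat 80°.
Square 9, 3: +9·2° lon, +3·1° lat → SW at lon -102°, lat 83°.
Subsquare n=13, p=15: +13·0.0833333° lon, +15·0.0416667° lat → SW at lon -100.917°, lat 83.625°.
Cell spans 0.0833333° lon × 0.0416667° lat. NE corner is SW corner plus one full cell.
latitude 83.6667, longitude -100.8333.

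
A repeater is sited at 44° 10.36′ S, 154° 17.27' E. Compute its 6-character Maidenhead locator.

QE75dt

Shift to the Maidenhead origin (180°W, 90°S): lon 334.2878, lat 45.8273.
Field: lon ⌊334.2878/20⌋ = 16 → Q; lat ⌊45.8273/10⌋ = 4 → E.
Square: lon ⌊14.2878/2⌋ = 7; lat ⌊5.8273/1⌋ = 5.
Subsquare: lon ⌊0.2878/0.0833333⌋ = 3 → d; lat ⌊0.8273/0.0416667⌋ = 19 → t.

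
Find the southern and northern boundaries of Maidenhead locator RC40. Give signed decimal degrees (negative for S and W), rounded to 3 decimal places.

-70.000, -69.000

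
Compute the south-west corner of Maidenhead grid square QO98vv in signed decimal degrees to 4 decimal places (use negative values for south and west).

Field Q=16, O=14: +16·20° lon, +14·10° lat → SW at lon 140°, lat 50°.
Square 9, 8: +9·2° lon, +8·1° lat → SW at lon 158°, lat 58°.
Subsquare v=21, v=21: +21·0.0833333° lon, +21·0.0416667° lat → SW at lon 159.75°, lat 58.875°.
latitude 58.8750, longitude 159.7500.

58.8750, 159.7500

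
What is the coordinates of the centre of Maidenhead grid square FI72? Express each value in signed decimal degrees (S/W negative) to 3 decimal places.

-7.500, -65.000

Field F=5, I=8: +5·20° lon, +8·10° lat → SW at lon -80°, lat -10°.
Square 7, 2: +7·2° lon, +2·1° lat → SW at lon -66°, lat -8°.
Cell spans 2° lon × 1° lat. Centre is SW corner plus half of each.
latitude -7.500, longitude -65.000.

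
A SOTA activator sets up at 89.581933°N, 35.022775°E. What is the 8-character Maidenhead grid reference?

KR79mn29

Shift to the Maidenhead origin (180°W, 90°S): lon 215.02277, lat 179.58193.
Field: 215.02277/20 → 10 → K, 179.58193/10 → 17 → R; chars KR.
Square: 15.02277/2 → 7, 9.58193/1 → 9; chars 79.
Subsquare: 1.02277/0.0833333 → 12 → m, 0.58193/0.0416667 → 13 → n; chars mn.
Extended square: 0.02277/0.00833333 → 2, 0.04027/0.00416667 → 9; chars 29.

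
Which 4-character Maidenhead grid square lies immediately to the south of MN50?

MM59

Latitude square 0; −1 → -1, wraps to 9, carry into field.
Latitude field N = 13; −1 → 12 = M.
The longitude characters are unchanged.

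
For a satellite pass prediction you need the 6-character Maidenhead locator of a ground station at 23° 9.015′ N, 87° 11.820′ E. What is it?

Add 180° to longitude and 90° to latitude: 267.1970, 113.1502.
Field (20°×10°, letters A–R): 267.1970/20 → 13 → N, 113.1502/10 → 11 → L; chars NL.
Square (2°×1°, digits 0–9): 7.1970/2 → 3, 3.1502/1 → 3; chars 33.
Subsquare (5′×2.5′, letters a–x): 1.1970/0.0833333 → 14 → o, 0.1502/0.0416667 → 3 → d; chars od.

NL33od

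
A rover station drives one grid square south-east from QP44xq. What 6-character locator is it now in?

QP54ap

Longitude subsquare x = 23; +1 → 24, wraps to 0 = a, carry into square.
Longitude square 4; +1 → 5.
Latitude subsquare q = 16; −1 → 15 = p.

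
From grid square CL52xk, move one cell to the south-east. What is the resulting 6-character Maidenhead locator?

CL62aj

Longitude subsquare x = 23; +1 → 24, wraps to 0 = a, carry into square.
Longitude square 5; +1 → 6.
Latitude subsquare k = 10; −1 → 9 = j.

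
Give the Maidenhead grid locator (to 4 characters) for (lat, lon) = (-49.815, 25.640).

KE20

Add 180° to longitude and 90° to latitude: 205.64, 40.19.
Field (20°×10°, letters A–R): 205.64/20 → 10 → K, 40.19/10 → 4 → E; chars KE.
Square (2°×1°, digits 0–9): 5.64/2 → 2, 0.19/1 → 0; chars 20.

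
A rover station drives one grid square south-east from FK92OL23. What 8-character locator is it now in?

Longitude extended square 2; +1 → 3.
Latitude extended square 3; −1 → 2.

FK92ol32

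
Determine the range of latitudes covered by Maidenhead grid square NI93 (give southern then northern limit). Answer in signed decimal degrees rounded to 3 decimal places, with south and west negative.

Field N=13, I=8: +13·20° lon, +8·10° lat → SW at lon 80°, lat -10°.
Square 9, 3: +9·2° lon, +3·1° lat → SW at lon 98°, lat -7°.
Cell spans 2° lon × 1° lat.
south -7.000, north -6.000.

-7.000, -6.000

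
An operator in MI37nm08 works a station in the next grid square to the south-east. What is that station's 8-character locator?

MI37nm17

Longitude extended square 0; +1 → 1.
Latitude extended square 8; −1 → 7.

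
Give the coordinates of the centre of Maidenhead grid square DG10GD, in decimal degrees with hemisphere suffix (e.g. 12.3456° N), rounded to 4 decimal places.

29.8542° S, 117.4583° W

Field D=3, G=6: +3·20° lon, +6·10° lat → SW at lon -120°, lat -30°.
Square 1, 0: +1·2° lon, +0·1° lat → SW at lon -118°, lat -30°.
Subsquare g=6, d=3: +6·0.0833333° lon, +3·0.0416667° lat → SW at lon -117.5°, lat -29.875°.
Cell spans 0.0833333° lon × 0.0416667° lat. Centre is SW corner plus half of each.
latitude 29.8542° S, longitude 117.4583° W.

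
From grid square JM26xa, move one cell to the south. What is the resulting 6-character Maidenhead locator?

Latitude subsquare a = 0; −1 → -1, wraps to 23 = x, carry into square.
Latitude square 6; −1 → 5.
The longitude characters are unchanged.

JM25xx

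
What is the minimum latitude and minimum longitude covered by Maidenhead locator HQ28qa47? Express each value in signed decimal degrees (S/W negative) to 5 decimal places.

78.02917, -34.63333

Field H=7, Q=16: +7·20° lon, +16·10° lat → SW at lon -40°, lat 70°.
Square 2, 8: +2·2° lon, +8·1° lat → SW at lon -36°, lat 78°.
Subsquare q=16, a=0: +16·0.0833333° lon, +0·0.0416667° lat → SW at lon -34.6667°, lat 78°.
Extended square 4, 7: +4·0.00833333° lon, +7·0.00416667° lat → SW at lon -34.6333°, lat 78.0292°.
latitude 78.02917, longitude -34.63333.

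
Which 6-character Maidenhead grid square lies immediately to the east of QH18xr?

Longitude subsquare x = 23; +1 → 24, wraps to 0 = a, carry into square.
Longitude square 1; +1 → 2.
The latitude characters are unchanged.

QH28ar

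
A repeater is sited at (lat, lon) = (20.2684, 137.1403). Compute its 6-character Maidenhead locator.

Offset from 180°W / 90°S: lon 317.1403°, lat 110.2684°.
Field (20°×10°, letters A–R): lon ⌊317.1403/20⌋ = 15 → P; lat ⌊110.2684/10⌋ = 11 → L.
Square (2°×1°, digits 0–9): lon ⌊17.1403/2⌋ = 8; lat ⌊0.2684/1⌋ = 0.
Subsquare (5′×2.5′, letters a–x): lon ⌊1.1403/0.0833333⌋ = 13 → n; lat ⌊0.2684/0.0416667⌋ = 6 → g.

PL80ng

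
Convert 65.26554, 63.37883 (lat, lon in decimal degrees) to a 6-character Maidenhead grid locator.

MP15qg

Add 180° to longitude and 90° to latitude: 243.3788, 155.2655.
Field: 243.3788/20 → 12 → M, 155.2655/10 → 15 → P; chars MP.
Square: 3.3788/2 → 1, 5.2655/1 → 5; chars 15.
Subsquare: 1.3788/0.0833333 → 16 → q, 0.2655/0.0416667 → 6 → g; chars qg.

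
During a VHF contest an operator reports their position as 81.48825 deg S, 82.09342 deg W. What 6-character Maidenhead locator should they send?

EA88wm

Offset from 180°W / 90°S: lon 97.9066°, lat 8.5118°.
Field (20°×10°, letters A–R): 97.9066/20 → 4 → E, 8.5118/10 → 0 → A; chars EA.
Square (2°×1°, digits 0–9): 17.9066/2 → 8, 8.5118/1 → 8; chars 88.
Subsquare (5′×2.5′, letters a–x): 1.9066/0.0833333 → 22 → w, 0.5118/0.0416667 → 12 → m; chars wm.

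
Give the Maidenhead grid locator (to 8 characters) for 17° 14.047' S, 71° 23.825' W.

FH42hs23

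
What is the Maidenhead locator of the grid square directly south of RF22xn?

Latitude subsquare n = 13; −1 → 12 = m.
The longitude characters are unchanged.

RF22xm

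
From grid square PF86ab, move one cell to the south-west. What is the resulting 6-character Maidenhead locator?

Longitude subsquare a = 0; −1 → -1, wraps to 23 = x, carry into square.
Longitude square 8; −1 → 7.
Latitude subsquare b = 1; −1 → 0 = a.

PF76xa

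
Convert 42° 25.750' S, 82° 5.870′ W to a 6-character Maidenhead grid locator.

EE87wn

Add 180° to longitude and 90° to latitude: 97.9022, 47.5708.
Field: 97.9022/20 → 4 → E, 47.5708/10 → 4 → E; chars EE.
Square: 17.9022/2 → 8, 7.5708/1 → 7; chars 87.
Subsquare: 1.9022/0.0833333 → 22 → w, 0.5708/0.0416667 → 13 → n; chars wn.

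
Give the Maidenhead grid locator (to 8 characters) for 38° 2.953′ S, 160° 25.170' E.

RF01fw08

Offset from 180°W / 90°S: lon 340.41950°, lat 51.95078°.
Field (20°×10°, letters A–R): 340.41950/20 → 17 → R, 51.95078/10 → 5 → F; chars RF.
Square (2°×1°, digits 0–9): 0.41950/2 → 0, 1.95078/1 → 1; chars 01.
Subsquare (5′×2.5′, letters a–x): 0.41950/0.0833333 → 5 → f, 0.95078/0.0416667 → 22 → w; chars fw.
Extended square (30″×15″, digits 0–9): 0.00283/0.00833333 → 0, 0.03412/0.00416667 → 8; chars 08.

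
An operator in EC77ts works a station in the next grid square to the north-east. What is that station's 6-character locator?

EC77ut

Longitude subsquare t = 19; +1 → 20 = u.
Latitude subsquare s = 18; +1 → 19 = t.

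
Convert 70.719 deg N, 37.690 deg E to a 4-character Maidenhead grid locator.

KQ80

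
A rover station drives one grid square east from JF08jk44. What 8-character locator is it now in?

JF08jk54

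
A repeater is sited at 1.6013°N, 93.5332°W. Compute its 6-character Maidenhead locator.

Shift to the Maidenhead origin (180°W, 90°S): lon 86.4668, lat 91.6013.
Field: lon ⌊86.4668/20⌋ = 4 → E; lat ⌊91.6013/10⌋ = 9 → J.
Square: lon ⌊6.4668/2⌋ = 3; lat ⌊1.6013/1⌋ = 1.
Subsquare: lon ⌊0.4668/0.0833333⌋ = 5 → f; lat ⌊0.6013/0.0416667⌋ = 14 → o.

EJ31fo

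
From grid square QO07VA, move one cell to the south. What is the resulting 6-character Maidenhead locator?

QO06vx

Latitude subsquare a = 0; −1 → -1, wraps to 23 = x, carry into square.
Latitude square 7; −1 → 6.
The longitude characters are unchanged.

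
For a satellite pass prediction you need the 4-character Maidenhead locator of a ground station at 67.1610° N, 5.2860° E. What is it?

Add 180° to longitude and 90° to latitude: 185.29, 157.16.
Field (20°×10°, letters A–R): 185.29/20 → 9 → J, 157.16/10 → 15 → P; chars JP.
Square (2°×1°, digits 0–9): 5.29/2 → 2, 7.16/1 → 7; chars 27.

JP27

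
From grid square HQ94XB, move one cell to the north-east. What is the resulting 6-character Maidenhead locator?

Longitude subsquare x = 23; +1 → 24, wraps to 0 = a, carry into square.
Longitude square 9; +1 → 10, wraps to 0, carry into field.
Longitude field H = 7; +1 → 8 = I.
Latitude subsquare b = 1; +1 → 2 = c.

IQ04ac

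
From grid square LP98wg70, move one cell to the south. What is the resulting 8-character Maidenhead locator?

Latitude extended square 0; −1 → -1, wraps to 9, carry into subsquare.
Latitude subsquare g = 6; −1 → 5 = f.
The longitude characters are unchanged.

LP98wf79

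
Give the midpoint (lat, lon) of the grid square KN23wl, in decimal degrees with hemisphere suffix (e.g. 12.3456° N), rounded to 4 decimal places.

Field K=10, N=13: +10·20° lon, +13·10° lat → SW at lon 20°, lat 40°.
Square 2, 3: +2·2° lon, +3·1° lat → SW at lon 24°, lat 43°.
Subsquare w=22, l=11: +22·0.0833333° lon, +11·0.0416667° lat → SW at lon 25.8333°, lat 43.4583°.
Cell spans 0.0833333° lon × 0.0416667° lat. Centre is SW corner plus half of each.
latitude 43.4792° N, longitude 25.8750° E.

43.4792° N, 25.8750° E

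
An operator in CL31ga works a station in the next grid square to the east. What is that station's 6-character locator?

Longitude subsquare g = 6; +1 → 7 = h.
The latitude characters are unchanged.

CL31ha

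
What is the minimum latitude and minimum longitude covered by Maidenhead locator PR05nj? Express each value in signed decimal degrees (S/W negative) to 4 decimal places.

85.3750, 121.0833

Field P=15, R=17: +15·20° lon, +17·10° lat → SW at lon 120°, lat 80°.
Square 0, 5: +0·2° lon, +5·1° lat → SW at lon 120°, lat 85°.
Subsquare n=13, j=9: +13·0.0833333° lon, +9·0.0416667° lat → SW at lon 121.083°, lat 85.375°.
latitude 85.3750, longitude 121.0833.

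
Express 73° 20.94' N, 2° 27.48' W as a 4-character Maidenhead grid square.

IQ83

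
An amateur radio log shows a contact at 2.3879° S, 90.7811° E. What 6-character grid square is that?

Add 180° to longitude and 90° to latitude: 270.7811, 87.6121.
Field: lon ⌊270.7811/20⌋ = 13 → N; lat ⌊87.6121/10⌋ = 8 → I.
Square: lon ⌊10.7811/2⌋ = 5; lat ⌊7.6121/1⌋ = 7.
Subsquare: lon ⌊0.7811/0.0833333⌋ = 9 → j; lat ⌊0.6121/0.0416667⌋ = 14 → o.

NI57jo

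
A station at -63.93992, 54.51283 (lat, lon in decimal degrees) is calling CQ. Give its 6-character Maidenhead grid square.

Add 180° to longitude and 90° to latitude: 234.5128, 26.0601.
Field (20°×10°, letters A–R): lon ⌊234.5128/20⌋ = 11 → L; lat ⌊26.0601/10⌋ = 2 → C.
Square (2°×1°, digits 0–9): lon ⌊14.5128/2⌋ = 7; lat ⌊6.0601/1⌋ = 6.
Subsquare (5′×2.5′, letters a–x): lon ⌊0.5128/0.0833333⌋ = 6 → g; lat ⌊0.0601/0.0416667⌋ = 1 → b.

LC76gb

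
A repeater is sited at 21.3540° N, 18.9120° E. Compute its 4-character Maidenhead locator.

JL91

Shift to the Maidenhead origin (180°W, 90°S): lon 198.91, lat 111.35.
Field: 198.91/20 → 9 → J, 111.35/10 → 11 → L; chars JL.
Square: 18.91/2 → 9, 1.35/1 → 1; chars 91.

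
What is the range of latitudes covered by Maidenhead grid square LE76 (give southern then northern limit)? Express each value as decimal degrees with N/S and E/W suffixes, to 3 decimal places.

44.000° S, 43.000° S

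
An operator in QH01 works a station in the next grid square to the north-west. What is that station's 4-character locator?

PH92

Longitude square 0; −1 → -1, wraps to 9, carry into field.
Longitude field Q = 16; −1 → 15 = P.
Latitude square 1; +1 → 2.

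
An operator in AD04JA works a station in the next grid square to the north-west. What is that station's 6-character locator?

Longitude subsquare j = 9; −1 → 8 = i.
Latitude subsquare a = 0; +1 → 1 = b.

AD04ib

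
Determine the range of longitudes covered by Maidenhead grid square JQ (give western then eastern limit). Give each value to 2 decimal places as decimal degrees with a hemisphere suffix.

0.00° E, 20.00° E

Field J=9, Q=16: +9·20° lon, +16·10° lat → SW at lon 0°, lat 70°.
Cell spans 20° lon × 10° lat.
west 0.00° E, east 20.00° E.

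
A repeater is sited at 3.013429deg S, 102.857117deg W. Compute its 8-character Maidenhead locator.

DI86nx76

Shift to the Maidenhead origin (180°W, 90°S): lon 77.14288, lat 86.98657.
Field: lon ⌊77.14288/20⌋ = 3 → D; lat ⌊86.98657/10⌋ = 8 → I.
Square: lon ⌊17.14288/2⌋ = 8; lat ⌊6.98657/1⌋ = 6.
Subsquare: lon ⌊1.14288/0.0833333⌋ = 13 → n; lat ⌊0.98657/0.0416667⌋ = 23 → x.
Extended square: lon ⌊0.05955/0.00833333⌋ = 7; lat ⌊0.02824/0.00416667⌋ = 6.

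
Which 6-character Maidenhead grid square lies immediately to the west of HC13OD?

HC13nd

Longitude subsquare o = 14; −1 → 13 = n.
The latitude characters are unchanged.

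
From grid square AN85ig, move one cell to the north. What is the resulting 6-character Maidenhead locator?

AN85ih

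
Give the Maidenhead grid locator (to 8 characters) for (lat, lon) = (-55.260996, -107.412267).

Offset from 180°W / 90°S: lon 72.58773°, lat 34.73900°.
Field: lon ⌊72.58773/20⌋ = 3 → D; lat ⌊34.73900/10⌋ = 3 → D.
Square: lon ⌊12.58773/2⌋ = 6; lat ⌊4.73900/1⌋ = 4.
Subsquare: lon ⌊0.58773/0.0833333⌋ = 7 → h; lat ⌊0.73900/0.0416667⌋ = 17 → r.
Extended square: lon ⌊0.00440/0.00833333⌋ = 0; lat ⌊0.03067/0.00416667⌋ = 7.

DD64hr07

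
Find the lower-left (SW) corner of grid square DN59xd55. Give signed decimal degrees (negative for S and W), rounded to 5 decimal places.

49.14583, -108.04167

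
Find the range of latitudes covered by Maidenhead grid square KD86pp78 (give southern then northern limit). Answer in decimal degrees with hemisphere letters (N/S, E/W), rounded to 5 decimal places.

Field K=10, D=3: +10·20° lon, +3·10° lat → SW at lon 20°, lat -60°.
Square 8, 6: +8·2° lon, +6·1° lat → SW at lon 36°, lat -54°.
Subsquare p=15, p=15: +15·0.0833333° lon, +15·0.0416667° lat → SW at lon 37.25°, lat -53.375°.
Extended square 7, 8: +7·0.00833333° lon, +8·0.00416667° lat → SW at lon 37.3083°, lat -53.3417°.
Cell spans 0.00833333° lon × 0.00416667° lat.
south 53.34167° S, north 53.33750° S.

53.34167° S, 53.33750° S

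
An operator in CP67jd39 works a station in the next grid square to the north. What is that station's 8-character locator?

CP67je30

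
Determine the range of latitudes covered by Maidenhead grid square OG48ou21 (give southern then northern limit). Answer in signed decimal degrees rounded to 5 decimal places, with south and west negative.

Field O=14, G=6: +14·20° lon, +6·10° lat → SW at lon 100°, lat -30°.
Square 4, 8: +4·2° lon, +8·1° lat → SW at lon 108°, lat -22°.
Subsquare o=14, u=20: +14·0.0833333° lon, +20·0.0416667° lat → SW at lon 109.167°, lat -21.1667°.
Extended square 2, 1: +2·0.00833333° lon, +1·0.00416667° lat → SW at lon 109.183°, lat -21.1625°.
Cell spans 0.00833333° lon × 0.00416667° lat.
south -21.16250, north -21.15833.

-21.16250, -21.15833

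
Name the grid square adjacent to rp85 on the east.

RP95

Longitude square 8; +1 → 9.
The latitude characters are unchanged.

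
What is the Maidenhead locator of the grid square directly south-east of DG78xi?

DG88ah

Longitude subsquare x = 23; +1 → 24, wraps to 0 = a, carry into square.
Longitude square 7; +1 → 8.
Latitude subsquare i = 8; −1 → 7 = h.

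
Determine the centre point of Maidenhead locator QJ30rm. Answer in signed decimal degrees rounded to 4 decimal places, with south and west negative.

Field Q=16, J=9: +16·20° lon, +9·10° lat → SW at lon 140°, lat 0°.
Square 3, 0: +3·2° lon, +0·1° lat → SW at lon 146°, lat 0°.
Subsquare r=17, m=12: +17·0.0833333° lon, +12·0.0416667° lat → SW at lon 147.417°, lat 0.5°.
Cell spans 0.0833333° lon × 0.0416667° lat. Centre is SW corner plus half of each.
latitude 0.5208, longitude 147.4583.

0.5208, 147.4583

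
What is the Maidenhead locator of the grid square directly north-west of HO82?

HO73

Longitude square 8; −1 → 7.
Latitude square 2; +1 → 3.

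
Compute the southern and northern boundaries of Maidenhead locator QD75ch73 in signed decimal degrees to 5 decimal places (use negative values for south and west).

-54.69583, -54.69167

Field Q=16, D=3: +16·20° lon, +3·10° lat → SW at lon 140°, lat -60°.
Square 7, 5: +7·2° lon, +5·1° lat → SW at lon 154°, lat -55°.
Subsquare c=2, h=7: +2·0.0833333° lon, +7·0.0416667° lat → SW at lon 154.167°, lat -54.7083°.
Extended square 7, 3: +7·0.00833333° lon, +3·0.00416667° lat → SW at lon 154.225°, lat -54.6958°.
Cell spans 0.00833333° lon × 0.00416667° lat.
south -54.69583, north -54.69167.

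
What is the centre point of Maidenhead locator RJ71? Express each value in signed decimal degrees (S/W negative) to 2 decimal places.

1.50, 175.00

Field R=17, J=9: +17·20° lon, +9·10° lat → SW at lon 160°, lat 0°.
Square 7, 1: +7·2° lon, +1·1° lat → SW at lon 174°, lat 1°.
Cell spans 2° lon × 1° lat. Centre is SW corner plus half of each.
latitude 1.50, longitude 175.00.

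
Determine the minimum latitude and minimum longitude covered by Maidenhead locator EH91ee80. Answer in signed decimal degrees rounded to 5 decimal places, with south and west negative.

-18.83333, -81.60000

Field E=4, H=7: +4·20° lon, +7·10° lat → SW at lon -100°, lat -20°.
Square 9, 1: +9·2° lon, +1·1° lat → SW at lon -82°, lat -19°.
Subsquare e=4, e=4: +4·0.0833333° lon, +4·0.0416667° lat → SW at lon -81.6667°, lat -18.8333°.
Extended square 8, 0: +8·0.00833333° lon, +0·0.00416667° lat → SW at lon -81.6°, lat -18.8333°.
latitude -18.83333, longitude -81.60000.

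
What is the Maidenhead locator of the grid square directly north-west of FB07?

EB98

Longitude square 0; −1 → -1, wraps to 9, carry into field.
Longitude field F = 5; −1 → 4 = E.
Latitude square 7; +1 → 8.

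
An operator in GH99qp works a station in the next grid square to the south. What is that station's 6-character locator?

GH99qo

Latitude subsquare p = 15; −1 → 14 = o.
The longitude characters are unchanged.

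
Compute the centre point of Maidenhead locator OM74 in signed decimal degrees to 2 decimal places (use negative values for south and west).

Field O=14, M=12: +14·20° lon, +12·10° lat → SW at lon 100°, lat 30°.
Square 7, 4: +7·2° lon, +4·1° lat → SW at lon 114°, lat 34°.
Cell spans 2° lon × 1° lat. Centre is SW corner plus half of each.
latitude 34.50, longitude 115.00.

34.50, 115.00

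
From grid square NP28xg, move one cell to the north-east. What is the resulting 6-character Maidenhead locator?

Longitude subsquare x = 23; +1 → 24, wraps to 0 = a, carry into square.
Longitude square 2; +1 → 3.
Latitude subsquare g = 6; +1 → 7 = h.

NP38ah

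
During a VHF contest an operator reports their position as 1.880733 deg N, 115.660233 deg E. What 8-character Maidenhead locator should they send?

OJ71tv91

Offset from 180°W / 90°S: lon 295.66023°, lat 91.88073°.
Field (20°×10°, letters A–R): 295.66023/20 → 14 → O, 91.88073/10 → 9 → J; chars OJ.
Square (2°×1°, digits 0–9): 15.66023/2 → 7, 1.88073/1 → 1; chars 71.
Subsquare (5′×2.5′, letters a–x): 1.66023/0.0833333 → 19 → t, 0.88073/0.0416667 → 21 → v; chars tv.
Extended square (30″×15″, digits 0–9): 0.07690/0.00833333 → 9, 0.00573/0.00416667 → 1; chars 91.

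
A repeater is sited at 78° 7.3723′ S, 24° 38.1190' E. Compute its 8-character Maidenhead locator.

KB21hv60

Shift to the Maidenhead origin (180°W, 90°S): lon 204.63532, lat 11.87713.
Field (20°×10°, letters A–R): 204.63532/20 → 10 → K, 11.87713/10 → 1 → B; chars KB.
Square (2°×1°, digits 0–9): 4.63532/2 → 2, 1.87713/1 → 1; chars 21.
Subsquare (5′×2.5′, letters a–x): 0.63532/0.0833333 → 7 → h, 0.87713/0.0416667 → 21 → v; chars hv.
Extended square (30″×15″, digits 0–9): 0.05198/0.00833333 → 6, 0.00213/0.00416667 → 0; chars 60.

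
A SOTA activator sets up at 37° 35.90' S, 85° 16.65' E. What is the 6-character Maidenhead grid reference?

Add 180° to longitude and 90° to latitude: 265.2775, 52.4017.
Field: lon ⌊265.2775/20⌋ = 13 → N; lat ⌊52.4017/10⌋ = 5 → F.
Square: lon ⌊5.2775/2⌋ = 2; lat ⌊2.4017/1⌋ = 2.
Subsquare: lon ⌊1.2775/0.0833333⌋ = 15 → p; lat ⌊0.4017/0.0416667⌋ = 9 → j.

NF22pj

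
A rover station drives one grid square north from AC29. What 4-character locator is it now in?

AD20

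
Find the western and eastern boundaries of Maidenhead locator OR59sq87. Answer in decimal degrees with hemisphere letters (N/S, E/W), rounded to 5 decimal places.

111.56667° E, 111.57500° E

Field O=14, R=17: +14·20° lon, +17·10° lat → SW at lon 100°, lat 80°.
Square 5, 9: +5·2° lon, +9·1° lat → SW at lon 110°, lat 89°.
Subsquare s=18, q=16: +18·0.0833333° lon, +16·0.0416667° lat → SW at lon 111.5°, lat 89.6667°.
Extended square 8, 7: +8·0.00833333° lon, +7·0.00416667° lat → SW at lon 111.567°, lat 89.6958°.
Cell spans 0.00833333° lon × 0.00416667° lat.
west 111.56667° E, east 111.57500° E.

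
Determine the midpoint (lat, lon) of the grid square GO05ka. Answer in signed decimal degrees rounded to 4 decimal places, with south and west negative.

Field G=6, O=14: +6·20° lon, +14·10° lat → SW at lon -60°, lat 50°.
Square 0, 5: +0·2° lon, +5·1° lat → SW at lon -60°, lat 55°.
Subsquare k=10, a=0: +10·0.0833333° lon, +0·0.0416667° lat → SW at lon -59.1667°, lat 55°.
Cell spans 0.0833333° lon × 0.0416667° lat. Centre is SW corner plus half of each.
latitude 55.0208, longitude -59.1250.

55.0208, -59.1250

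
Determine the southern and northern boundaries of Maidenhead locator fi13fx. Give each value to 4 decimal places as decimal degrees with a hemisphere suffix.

Field F=5, I=8: +5·20° lon, +8·10° lat → SW at lon -80°, lat -10°.
Square 1, 3: +1·2° lon, +3·1° lat → SW at lon -78°, lat -7°.
Subsquare f=5, x=23: +5·0.0833333° lon, +23·0.0416667° lat → SW at lon -77.5833°, lat -6.04167°.
Cell spans 0.0833333° lon × 0.0416667° lat.
south 6.0417° S, north 6.0000° S.

6.0417° S, 6.0000° S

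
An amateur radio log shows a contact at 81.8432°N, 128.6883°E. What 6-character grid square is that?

Offset from 180°W / 90°S: lon 308.6883°, lat 171.8432°.
Field: lon ⌊308.6883/20⌋ = 15 → P; lat ⌊171.8432/10⌋ = 17 → R.
Square: lon ⌊8.6883/2⌋ = 4; lat ⌊1.8432/1⌋ = 1.
Subsquare: lon ⌊0.6883/0.0833333⌋ = 8 → i; lat ⌊0.8432/0.0416667⌋ = 20 → u.

PR41iu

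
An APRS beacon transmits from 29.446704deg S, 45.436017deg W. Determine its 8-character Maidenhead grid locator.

Offset from 180°W / 90°S: lon 134.56398°, lat 60.55330°.
Field: lon ⌊134.56398/20⌋ = 6 → G; lat ⌊60.55330/10⌋ = 6 → G.
Square: lon ⌊14.56398/2⌋ = 7; lat ⌊0.55330/1⌋ = 0.
Subsquare: lon ⌊0.56398/0.0833333⌋ = 6 → g; lat ⌊0.55330/0.0416667⌋ = 13 → n.
Extended square: lon ⌊0.06398/0.00833333⌋ = 7; lat ⌊0.01163/0.00416667⌋ = 2.

GG70gn72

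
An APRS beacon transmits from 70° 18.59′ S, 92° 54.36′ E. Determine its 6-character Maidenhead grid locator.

NB69kq

Add 180° to longitude and 90° to latitude: 272.9060, 19.6902.
Field: lon ⌊272.9060/20⌋ = 13 → N; lat ⌊19.6902/10⌋ = 1 → B.
Square: lon ⌊12.9060/2⌋ = 6; lat ⌊9.6902/1⌋ = 9.
Subsquare: lon ⌊0.9060/0.0833333⌋ = 10 → k; lat ⌊0.6902/0.0416667⌋ = 16 → q.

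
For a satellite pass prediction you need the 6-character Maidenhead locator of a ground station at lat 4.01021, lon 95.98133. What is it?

Add 180° to longitude and 90° to latitude: 275.9813, 94.0102.
Field: 275.9813/20 → 13 → N, 94.0102/10 → 9 → J; chars NJ.
Square: 15.9813/2 → 7, 4.0102/1 → 4; chars 74.
Subsquare: 1.9813/0.0833333 → 23 → x, 0.0102/0.0416667 → 0 → a; chars xa.

NJ74xa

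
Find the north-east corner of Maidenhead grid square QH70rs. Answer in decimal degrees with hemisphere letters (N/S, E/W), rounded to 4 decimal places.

19.2083° S, 155.5000° E

Field Q=16, H=7: +16·20° lon, +7·10° lat → SW at lon 140°, lat -20°.
Square 7, 0: +7·2° lon, +0·1° lat → SW at lon 154°, lat -20°.
Subsquare r=17, s=18: +17·0.0833333° lon, +18·0.0416667° lat → SW at lon 155.417°, lat -19.25°.
Cell spans 0.0833333° lon × 0.0416667° lat. NE corner is SW corner plus one full cell.
latitude 19.2083° S, longitude 155.5000° E.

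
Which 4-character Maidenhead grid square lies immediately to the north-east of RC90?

Longitude square 9; +1 → 10, wraps to 0, carry into field.
Longitude field R = 17; +1 → 18, wraps to 0 = A, wrapping around the antimeridian.
Latitude square 0; +1 → 1.

AC01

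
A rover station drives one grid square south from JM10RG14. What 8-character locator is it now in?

JM10rg13

Latitude extended square 4; −1 → 3.
The longitude characters are unchanged.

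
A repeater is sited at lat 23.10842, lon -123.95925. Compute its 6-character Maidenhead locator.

CL83ac

Add 180° to longitude and 90° to latitude: 56.0408, 113.1084.
Field (20°×10°, letters A–R): 56.0408/20 → 2 → C, 113.1084/10 → 11 → L; chars CL.
Square (2°×1°, digits 0–9): 16.0408/2 → 8, 3.1084/1 → 3; chars 83.
Subsquare (5′×2.5′, letters a–x): 0.0408/0.0833333 → 0 → a, 0.1084/0.0416667 → 2 → c; chars ac.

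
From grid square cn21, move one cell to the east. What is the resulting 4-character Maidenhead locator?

CN31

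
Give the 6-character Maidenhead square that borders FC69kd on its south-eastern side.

FC69lc

Longitude subsquare k = 10; +1 → 11 = l.
Latitude subsquare d = 3; −1 → 2 = c.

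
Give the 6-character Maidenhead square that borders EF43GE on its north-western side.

EF43ff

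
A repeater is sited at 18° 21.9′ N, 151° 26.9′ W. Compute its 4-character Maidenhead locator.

BK48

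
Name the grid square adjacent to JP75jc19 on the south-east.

JP75jc28

Longitude extended square 1; +1 → 2.
Latitude extended square 9; −1 → 8.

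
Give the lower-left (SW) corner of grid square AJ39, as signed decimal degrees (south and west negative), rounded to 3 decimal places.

Field A=0, J=9: +0·20° lon, +9·10° lat → SW at lon -180°, lat 0°.
Square 3, 9: +3·2° lon, +9·1° lat → SW at lon -174°, lat 9°.
latitude 9.000, longitude -174.000.

9.000, -174.000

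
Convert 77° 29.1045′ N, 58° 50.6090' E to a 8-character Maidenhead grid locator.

LQ97kl16

Offset from 180°W / 90°S: lon 238.84348°, lat 167.48507°.
Field: lon ⌊238.84348/20⌋ = 11 → L; lat ⌊167.48507/10⌋ = 16 → Q.
Square: lon ⌊18.84348/2⌋ = 9; lat ⌊7.48507/1⌋ = 7.
Subsquare: lon ⌊0.84348/0.0833333⌋ = 10 → k; lat ⌊0.48507/0.0416667⌋ = 11 → l.
Extended square: lon ⌊0.01015/0.00833333⌋ = 1; lat ⌊0.02674/0.00416667⌋ = 6.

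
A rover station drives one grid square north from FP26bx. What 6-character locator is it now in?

Latitude subsquare x = 23; +1 → 24, wraps to 0 = a, carry into square.
Latitude square 6; +1 → 7.
The longitude characters are unchanged.

FP27ba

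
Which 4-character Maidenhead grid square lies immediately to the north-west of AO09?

Longitude square 0; −1 → -1, wraps to 9, carry into field.
Longitude field A = 0; −1 → -1, wraps to 17 = R, wrapping around the antimeridian.
Latitude square 9; +1 → 10, wraps to 0, carry into field.
Latitude field O = 14; +1 → 15 = P.

RP90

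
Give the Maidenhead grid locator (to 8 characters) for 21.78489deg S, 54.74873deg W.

GG28pf01

Offset from 180°W / 90°S: lon 125.25127°, lat 68.21511°.
Field (20°×10°, letters A–R): 125.25127/20 → 6 → G, 68.21511/10 → 6 → G; chars GG.
Square (2°×1°, digits 0–9): 5.25127/2 → 2, 8.21511/1 → 8; chars 28.
Subsquare (5′×2.5′, letters a–x): 1.25127/0.0833333 → 15 → p, 0.21511/0.0416667 → 5 → f; chars pf.
Extended square (30″×15″, digits 0–9): 0.00127/0.00833333 → 0, 0.00678/0.00416667 → 1; chars 01.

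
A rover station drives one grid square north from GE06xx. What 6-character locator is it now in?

Latitude subsquare x = 23; +1 → 24, wraps to 0 = a, carry into square.
Latitude square 6; +1 → 7.
The longitude characters are unchanged.

GE07xa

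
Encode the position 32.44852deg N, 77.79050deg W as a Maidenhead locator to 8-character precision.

FM12ck57

Shift to the Maidenhead origin (180°W, 90°S): lon 102.20950, lat 122.44852.
Field (20°×10°, letters A–R): 102.20950/20 → 5 → F, 122.44852/10 → 12 → M; chars FM.
Square (2°×1°, digits 0–9): 2.20950/2 → 1, 2.44852/1 → 2; chars 12.
Subsquare (5′×2.5′, letters a–x): 0.20950/0.0833333 → 2 → c, 0.44852/0.0416667 → 10 → k; chars ck.
Extended square (30″×15″, digits 0–9): 0.04283/0.00833333 → 5, 0.03185/0.00416667 → 7; chars 57.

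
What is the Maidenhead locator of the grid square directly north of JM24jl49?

JM24jm40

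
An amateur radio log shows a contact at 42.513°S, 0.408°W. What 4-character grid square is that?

IE97

Add 180° to longitude and 90° to latitude: 179.59, 47.49.
Field: 179.59/20 → 8 → I, 47.49/10 → 4 → E; chars IE.
Square: 19.59/2 → 9, 7.49/1 → 7; chars 97.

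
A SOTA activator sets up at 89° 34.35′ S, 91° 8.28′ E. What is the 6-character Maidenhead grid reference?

NA50nk

Shift to the Maidenhead origin (180°W, 90°S): lon 271.1380, lat 0.4275.
Field (20°×10°, letters A–R): 271.1380/20 → 13 → N, 0.4275/10 → 0 → A; chars NA.
Square (2°×1°, digits 0–9): 11.1380/2 → 5, 0.4275/1 → 0; chars 50.
Subsquare (5′×2.5′, letters a–x): 1.1380/0.0833333 → 13 → n, 0.4275/0.0416667 → 10 → k; chars nk.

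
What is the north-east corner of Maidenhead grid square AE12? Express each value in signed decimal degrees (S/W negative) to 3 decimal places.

-47.000, -176.000

Field A=0, E=4: +0·20° lon, +4·10° lat → SW at lon -180°, lat -50°.
Square 1, 2: +1·2° lon, +2·1° lat → SW at lon -178°, lat -48°.
Cell spans 2° lon × 1° lat. NE corner is SW corner plus one full cell.
latitude -47.000, longitude -176.000.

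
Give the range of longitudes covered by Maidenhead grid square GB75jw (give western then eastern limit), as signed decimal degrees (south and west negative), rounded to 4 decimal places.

Field G=6, B=1: +6·20° lon, +1·10° lat → SW at lon -60°, lat -80°.
Square 7, 5: +7·2° lon, +5·1° lat → SW at lon -46°, lat -75°.
Subsquare j=9, w=22: +9·0.0833333° lon, +22·0.0416667° lat → SW at lon -45.25°, lat -74.0833°.
Cell spans 0.0833333° lon × 0.0416667° lat.
west -45.2500, east -45.1667.

-45.2500, -45.1667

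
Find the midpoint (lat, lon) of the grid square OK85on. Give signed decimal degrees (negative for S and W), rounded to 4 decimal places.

Field O=14, K=10: +14·20° lon, +10·10° lat → SW at lon 100°, lat 10°.
Square 8, 5: +8·2° lon, +5·1° lat → SW at lon 116°, lat 15°.
Subsquare o=14, n=13: +14·0.0833333° lon, +13·0.0416667° lat → SW at lon 117.167°, lat 15.5417°.
Cell spans 0.0833333° lon × 0.0416667° lat. Centre is SW corner plus half of each.
latitude 15.5625, longitude 117.2083.

15.5625, 117.2083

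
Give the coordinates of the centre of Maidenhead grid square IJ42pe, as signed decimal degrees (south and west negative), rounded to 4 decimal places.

Field I=8, J=9: +8·20° lon, +9·10° lat → SW at lon -20°, lat 0°.
Square 4, 2: +4·2° lon, +2·1° lat → SW at lon -12°, lat 2°.
Subsquare p=15, e=4: +15·0.0833333° lon, +4·0.0416667° lat → SW at lon -10.75°, lat 2.16667°.
Cell spans 0.0833333° lon × 0.0416667° lat. Centre is SW corner plus half of each.
latitude 2.1875, longitude -10.7083.

2.1875, -10.7083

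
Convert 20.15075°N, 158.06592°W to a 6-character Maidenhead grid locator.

BL00xd

Shift to the Maidenhead origin (180°W, 90°S): lon 21.9341, lat 110.1508.
Field (20°×10°, letters A–R): 21.9341/20 → 1 → B, 110.1508/10 → 11 → L; chars BL.
Square (2°×1°, digits 0–9): 1.9341/2 → 0, 0.1508/1 → 0; chars 00.
Subsquare (5′×2.5′, letters a–x): 1.9341/0.0833333 → 23 → x, 0.1508/0.0416667 → 3 → d; chars xd.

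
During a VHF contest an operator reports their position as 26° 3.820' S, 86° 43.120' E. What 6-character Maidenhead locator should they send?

Add 180° to longitude and 90° to latitude: 266.7187, 63.9363.
Field: lon ⌊266.7187/20⌋ = 13 → N; lat ⌊63.9363/10⌋ = 6 → G.
Square: lon ⌊6.7187/2⌋ = 3; lat ⌊3.9363/1⌋ = 3.
Subsquare: lon ⌊0.7187/0.0833333⌋ = 8 → i; lat ⌊0.9363/0.0416667⌋ = 22 → w.

NG33iw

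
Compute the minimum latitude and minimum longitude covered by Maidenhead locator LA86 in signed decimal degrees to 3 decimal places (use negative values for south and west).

-84.000, 56.000

Field L=11, A=0: +11·20° lon, +0·10° lat → SW at lon 40°, lat -90°.
Square 8, 6: +8·2° lon, +6·1° lat → SW at lon 56°, lat -84°.
latitude -84.000, longitude 56.000.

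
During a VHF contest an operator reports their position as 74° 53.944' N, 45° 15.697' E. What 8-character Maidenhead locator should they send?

Add 180° to longitude and 90° to latitude: 225.26162, 164.89907.
Field (20°×10°, letters A–R): 225.26162/20 → 11 → L, 164.89907/10 → 16 → Q; chars LQ.
Square (2°×1°, digits 0–9): 5.26162/2 → 2, 4.89907/1 → 4; chars 24.
Subsquare (5′×2.5′, letters a–x): 1.26162/0.0833333 → 15 → p, 0.89907/0.0416667 → 21 → v; chars pv.
Extended square (30″×15″, digits 0–9): 0.01162/0.00833333 → 1, 0.02407/0.00416667 → 5; chars 15.

LQ24pv15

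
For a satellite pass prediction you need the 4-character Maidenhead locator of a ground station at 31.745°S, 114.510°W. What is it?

DF28

Shift to the Maidenhead origin (180°W, 90°S): lon 65.49, lat 58.25.
Field: 65.49/20 → 3 → D, 58.25/10 → 5 → F; chars DF.
Square: 5.49/2 → 2, 8.25/1 → 8; chars 28.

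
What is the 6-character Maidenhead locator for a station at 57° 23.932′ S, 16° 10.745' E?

JD82co

Add 180° to longitude and 90° to latitude: 196.1791, 32.6011.
Field: 196.1791/20 → 9 → J, 32.6011/10 → 3 → D; chars JD.
Square: 16.1791/2 → 8, 2.6011/1 → 2; chars 82.
Subsquare: 0.1791/0.0833333 → 2 → c, 0.6011/0.0416667 → 14 → o; chars co.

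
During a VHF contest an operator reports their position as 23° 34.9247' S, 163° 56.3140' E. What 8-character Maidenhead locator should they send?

RG16xk20

Shift to the Maidenhead origin (180°W, 90°S): lon 343.93857, lat 66.41792.
Field (20°×10°, letters A–R): lon ⌊343.93857/20⌋ = 17 → R; lat ⌊66.41792/10⌋ = 6 → G.
Square (2°×1°, digits 0–9): lon ⌊3.93857/2⌋ = 1; lat ⌊6.41792/1⌋ = 6.
Subsquare (5′×2.5′, letters a–x): lon ⌊1.93857/0.0833333⌋ = 23 → x; lat ⌊0.41792/0.0416667⌋ = 10 → k.
Extended square (30″×15″, digits 0–9): lon ⌊0.02190/0.00833333⌋ = 2; lat ⌊0.00126/0.00416667⌋ = 0.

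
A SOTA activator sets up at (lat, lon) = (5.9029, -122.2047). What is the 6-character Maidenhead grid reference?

Add 180° to longitude and 90° to latitude: 57.7953, 95.9029.
Field: 57.7953/20 → 2 → C, 95.9029/10 → 9 → J; chars CJ.
Square: 17.7953/2 → 8, 5.9029/1 → 5; chars 85.
Subsquare: 1.7953/0.0833333 → 21 → v, 0.9029/0.0416667 → 21 → v; chars vv.

CJ85vv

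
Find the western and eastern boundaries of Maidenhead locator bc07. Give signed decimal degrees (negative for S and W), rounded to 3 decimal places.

-160.000, -158.000

Field B=1, C=2: +1·20° lon, +2·10° lat → SW at lon -160°, lat -70°.
Square 0, 7: +0·2° lon, +7·1° lat → SW at lon -160°, lat -63°.
Cell spans 2° lon × 1° lat.
west -160.000, east -158.000.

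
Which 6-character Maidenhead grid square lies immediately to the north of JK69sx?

JL60sa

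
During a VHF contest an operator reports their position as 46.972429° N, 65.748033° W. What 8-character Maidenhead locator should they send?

FN76dx03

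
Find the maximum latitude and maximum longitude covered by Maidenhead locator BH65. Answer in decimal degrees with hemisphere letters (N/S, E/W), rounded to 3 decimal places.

14.000° S, 146.000° W

Field B=1, H=7: +1·20° lon, +7·10° lat → SW at lon -160°, lat -20°.
Square 6, 5: +6·2° lon, +5·1° lat → SW at lon -148°, lat -15°.
Cell spans 2° lon × 1° lat. NE corner is SW corner plus one full cell.
latitude 14.000° S, longitude 146.000° W.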